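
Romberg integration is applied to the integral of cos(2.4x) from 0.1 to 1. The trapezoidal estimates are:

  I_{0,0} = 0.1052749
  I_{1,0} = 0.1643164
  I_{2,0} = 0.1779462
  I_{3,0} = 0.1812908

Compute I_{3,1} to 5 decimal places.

Richardson extrapolation on the trapezoidal column (denominator 4−1=3):
I_{3,1} = 0.1812908 + (0.1812908 − 0.1779462)/3 = 0.1824057

0.18241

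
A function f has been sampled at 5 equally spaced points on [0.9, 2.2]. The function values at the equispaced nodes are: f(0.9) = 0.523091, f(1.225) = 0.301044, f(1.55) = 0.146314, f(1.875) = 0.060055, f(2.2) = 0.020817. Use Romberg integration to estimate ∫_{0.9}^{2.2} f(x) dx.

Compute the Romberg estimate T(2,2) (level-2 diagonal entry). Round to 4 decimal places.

0.2473

T(0,0) (trapezoid, 1 panel, h=1.3000): 0.353540
T(1,0) (trapezoid, 2 panels, h=0.6500): 0.271874
T(2,0) (trapezoid, 4 panels, h=0.3250): 0.253294
T(1,1) = 0.271874 + (0.271874 − 0.353540)/3 = 0.244652
T(2,1) = 0.253294 + (0.253294 − 0.271874)/3 = 0.247101
T(2,2) = 0.247101 + (0.247101 − 0.244652)/15 = 0.247264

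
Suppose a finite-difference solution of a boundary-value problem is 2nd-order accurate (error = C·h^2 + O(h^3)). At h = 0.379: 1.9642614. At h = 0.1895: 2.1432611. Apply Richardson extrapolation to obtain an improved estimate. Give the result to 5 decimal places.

The leading error scales as h^2; refining by a factor of 2 reduces it by 2^2 = 4.
Extrapolated value = (4·A(h/2) − A(h)) / (4 − 1)
= (4·2.1432611 − 1.9642614) / 3
= 6.6087830 / 3 = 2.2029277

2.20293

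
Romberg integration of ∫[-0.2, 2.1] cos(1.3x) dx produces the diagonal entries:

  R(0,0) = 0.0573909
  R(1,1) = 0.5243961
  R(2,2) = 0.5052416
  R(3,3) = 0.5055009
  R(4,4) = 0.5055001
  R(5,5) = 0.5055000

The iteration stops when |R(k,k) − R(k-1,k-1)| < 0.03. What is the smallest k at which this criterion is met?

k = 2

|R(1,1) − R(0,0)| = 0.4670052 ≥ 0.03
|R(2,2) − R(1,1)| = 0.0191545 < 0.03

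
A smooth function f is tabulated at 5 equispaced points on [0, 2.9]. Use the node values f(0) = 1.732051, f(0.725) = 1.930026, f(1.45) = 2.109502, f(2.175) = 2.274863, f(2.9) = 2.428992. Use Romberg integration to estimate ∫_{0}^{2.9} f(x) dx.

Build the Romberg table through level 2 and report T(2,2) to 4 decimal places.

6.0899

T(0,0) (trapezoid, 1 panel, h=2.9000): 6.033512
T(1,0) (trapezoid, 2 panels, h=1.4500): 6.075534
T(2,0) (trapezoid, 4 panels, h=0.7250): 6.086312
T(1,1) = 6.075534 + (6.075534 − 6.033512)/3 = 6.089541
T(2,1) = 6.086312 + (6.086312 − 6.075534)/3 = 6.089905
T(2,2) = 6.089905 + (6.089905 − 6.089541)/15 = 6.089929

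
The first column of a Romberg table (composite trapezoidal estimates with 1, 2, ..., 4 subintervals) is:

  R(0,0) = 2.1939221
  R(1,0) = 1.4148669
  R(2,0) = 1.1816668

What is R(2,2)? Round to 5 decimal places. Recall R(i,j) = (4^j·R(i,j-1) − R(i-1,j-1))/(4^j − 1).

R(1,1) = (4·1.4148669 − 2.1939221) / 3 = 1.1551818
R(2,1) = (4·1.1816668 − 1.4148669) / 3 = 1.1039334
R(2,2) = (16·1.1039334 − 1.1551818) / 15 = 1.1005168

1.10052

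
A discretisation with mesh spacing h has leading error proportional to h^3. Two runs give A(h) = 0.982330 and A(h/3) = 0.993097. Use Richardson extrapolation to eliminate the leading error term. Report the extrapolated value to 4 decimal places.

0.9935

The leading error scales as h^3; refining by a factor of 3 reduces it by 3^3 = 27.
Extrapolated value = (27·A(h/3) − A(h)) / (27 − 1)
= (27·0.993097 − 0.982330) / 26
= 25.831289 / 26 = 0.993511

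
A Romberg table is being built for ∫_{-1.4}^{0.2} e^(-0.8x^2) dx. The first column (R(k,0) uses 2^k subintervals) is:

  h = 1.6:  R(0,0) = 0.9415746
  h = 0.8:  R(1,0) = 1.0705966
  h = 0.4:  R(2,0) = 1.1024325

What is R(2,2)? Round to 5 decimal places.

1.11301

Richardson extrapolation on the trapezoidal column (denominator 4−1=3):
R(1,1) = 1.0705966 + (1.0705966 − 0.9415746)/3 = 1.1136039
R(2,1) = (4·1.1024325 − 1.0705966) / 3 = 1.1130445
R(2,2) = 1.1130445 + (1.1130445 − 1.1136039)/15 = 1.1130072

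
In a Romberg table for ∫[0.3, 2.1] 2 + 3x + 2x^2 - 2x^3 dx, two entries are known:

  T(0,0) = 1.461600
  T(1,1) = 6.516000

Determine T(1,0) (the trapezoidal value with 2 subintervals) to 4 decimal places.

5.2524

From T(1,1) = (4·T(1,0) − T(0,0))/3, solve for T(1,0):
4·T(1,0) = 3·6.516000 + 1.461600 = 21.009600
T(1,0) = 5.252400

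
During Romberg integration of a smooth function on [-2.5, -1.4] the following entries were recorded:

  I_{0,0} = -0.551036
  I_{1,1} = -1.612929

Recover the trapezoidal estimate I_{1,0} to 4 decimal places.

-1.3475

From I_{1,1} = (4·I_{1,0} − I_{0,0})/3, solve for I_{1,0}:
4·I_{1,0} = 3·(-1.612929) + (-0.551036) = -5.389823
I_{1,0} = -1.347456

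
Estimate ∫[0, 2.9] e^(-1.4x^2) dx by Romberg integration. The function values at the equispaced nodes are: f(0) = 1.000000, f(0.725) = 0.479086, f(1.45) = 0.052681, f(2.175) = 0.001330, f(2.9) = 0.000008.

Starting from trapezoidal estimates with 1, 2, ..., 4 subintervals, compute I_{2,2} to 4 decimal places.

I_{0,0} (trapezoid, 1 panel, h=2.9000): 1.450012
I_{1,0} (trapezoid, 2 panels, h=1.4500): 0.801393
I_{2,0} (trapezoid, 4 panels, h=0.7250): 0.748998
I_{1,1} = 0.801393 + (0.801393 − 1.450012)/3 = 0.585187
I_{2,1} = 0.748998 + (0.748998 − 0.801393)/3 = 0.731533
I_{2,2} = 0.731533 + (0.731533 − 0.585187)/15 = 0.741289

0.7413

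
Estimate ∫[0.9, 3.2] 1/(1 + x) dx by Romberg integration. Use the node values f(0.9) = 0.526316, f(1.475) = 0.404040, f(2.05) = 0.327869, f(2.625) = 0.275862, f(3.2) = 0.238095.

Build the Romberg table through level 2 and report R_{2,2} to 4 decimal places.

R_{0,0} (trapezoid, 1 panel, h=2.3000): 0.879073
R_{1,0} (trapezoid, 2 panels, h=1.1500): 0.816586
R_{2,0} (trapezoid, 4 panels, h=0.5750): 0.799236
R_{1,1} = 0.816586 + (0.816586 − 0.879073)/3 = 0.795757
R_{2,1} = 0.799236 + (0.799236 − 0.816586)/3 = 0.793453
R_{2,2} = 0.793453 + (0.793453 − 0.795757)/15 = 0.793299

0.7933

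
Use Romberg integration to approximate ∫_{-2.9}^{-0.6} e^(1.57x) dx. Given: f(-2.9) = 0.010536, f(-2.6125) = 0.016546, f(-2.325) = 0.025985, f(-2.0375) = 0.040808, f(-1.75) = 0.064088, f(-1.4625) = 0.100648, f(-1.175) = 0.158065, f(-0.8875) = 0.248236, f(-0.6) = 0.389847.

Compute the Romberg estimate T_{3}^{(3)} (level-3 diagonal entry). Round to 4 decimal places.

T_{0}^{(0)} (trapezoid, 1 panel, h=2.3000): 0.460440
T_{1}^{(0)} (trapezoid, 2 panels, h=1.1500): 0.303921
T_{2}^{(0)} (trapezoid, 4 panels, h=0.5750): 0.257789
T_{3}^{(0)} (trapezoid, 8 panels, h=0.2875): 0.245688
T_{1}^{(1)} = 0.303921 + (0.303921 − 0.460440)/3 = 0.251748
T_{2}^{(1)} = 0.257789 + (0.257789 − 0.303921)/3 = 0.242412
T_{3}^{(1)} = 0.245688 + (0.245688 − 0.257789)/3 = 0.241654
T_{2}^{(2)} = 0.242412 + (0.242412 − 0.251748)/15 = 0.241790
T_{3}^{(2)} = 0.241654 + (0.241654 − 0.242412)/15 = 0.241603
T_{3}^{(3)} = 0.241603 + (0.241603 − 0.241790)/63 = 0.241600

0.2416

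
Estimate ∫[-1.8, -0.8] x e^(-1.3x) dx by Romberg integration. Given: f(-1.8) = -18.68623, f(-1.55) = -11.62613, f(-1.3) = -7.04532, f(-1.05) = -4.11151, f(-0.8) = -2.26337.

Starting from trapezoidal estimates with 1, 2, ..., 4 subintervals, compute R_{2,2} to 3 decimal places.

-8.164

R_{0,0} (trapezoid, 1 panel, h=1.0000): -10.47480
R_{1,0} (trapezoid, 2 panels, h=0.5000): -8.76006
R_{2,0} (trapezoid, 4 panels, h=0.2500): -8.31444
R_{1,1} = -8.76006 + (-8.76006 − (-10.47480))/3 = -8.18848
R_{2,1} = -8.31444 + (-8.31444 − (-8.76006))/3 = -8.16590
R_{2,2} = -8.16590 + (-8.16590 − (-8.18848))/15 = -8.16439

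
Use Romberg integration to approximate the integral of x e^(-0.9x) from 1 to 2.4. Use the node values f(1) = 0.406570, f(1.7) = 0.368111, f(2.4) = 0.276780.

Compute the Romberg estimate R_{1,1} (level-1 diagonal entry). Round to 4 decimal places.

R_{0,0} (trapezoid, 1 panel, h=1.4000): 0.478345
R_{1,0} (trapezoid, 2 panels, h=0.7000): 0.496850
R_{1,1} = 0.496850 + (0.496850 − 0.478345)/3 = 0.503018

0.5030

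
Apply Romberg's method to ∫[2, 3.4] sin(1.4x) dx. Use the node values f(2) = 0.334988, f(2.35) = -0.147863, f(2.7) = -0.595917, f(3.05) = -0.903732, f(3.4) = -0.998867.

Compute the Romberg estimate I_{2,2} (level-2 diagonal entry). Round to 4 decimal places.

I_{0,0} (trapezoid, 1 panel, h=1.4000): -0.464715
I_{1,0} (trapezoid, 2 panels, h=0.7000): -0.649500
I_{2,0} (trapezoid, 4 panels, h=0.3500): -0.692808
I_{1,1} = -0.649500 + (-0.649500 − (-0.464715))/3 = -0.711095
I_{2,1} = -0.692808 + (-0.692808 − (-0.649500))/3 = -0.707244
I_{2,2} = -0.707244 + (-0.707244 − (-0.711095))/15 = -0.706987

-0.7070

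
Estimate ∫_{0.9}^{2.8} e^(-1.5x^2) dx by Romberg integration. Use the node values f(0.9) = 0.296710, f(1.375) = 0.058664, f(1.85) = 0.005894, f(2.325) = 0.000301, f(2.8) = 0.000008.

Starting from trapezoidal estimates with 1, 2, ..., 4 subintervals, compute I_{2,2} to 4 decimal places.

I_{0,0} (trapezoid, 1 panel, h=1.9000): 0.281882
I_{1,0} (trapezoid, 2 panels, h=0.9500): 0.146540
I_{2,0} (trapezoid, 4 panels, h=0.4750): 0.101279
I_{1,1} = 0.146540 + (0.146540 − 0.281882)/3 = 0.101426
I_{2,1} = 0.101279 + (0.101279 − 0.146540)/3 = 0.086192
I_{2,2} = 0.086192 + (0.086192 − 0.101426)/15 = 0.085176

0.0852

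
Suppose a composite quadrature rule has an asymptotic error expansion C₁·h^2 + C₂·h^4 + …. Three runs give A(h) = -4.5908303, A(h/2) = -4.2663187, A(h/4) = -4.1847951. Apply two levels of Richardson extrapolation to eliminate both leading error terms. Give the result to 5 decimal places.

First eliminate the h^2 term (factor 2^2 = 4):
  B₁ = (4·(-4.2663187) − (-4.5908303))/3 = -4.1581482
  B₂ = (4·(-4.1847951) − (-4.2663187))/3 = -4.1576206
Then eliminate the h^4 term (factor 2^4 = 16):
  (16·(-4.1576206) − (-4.1581482))/15 = -4.1575854

-4.15759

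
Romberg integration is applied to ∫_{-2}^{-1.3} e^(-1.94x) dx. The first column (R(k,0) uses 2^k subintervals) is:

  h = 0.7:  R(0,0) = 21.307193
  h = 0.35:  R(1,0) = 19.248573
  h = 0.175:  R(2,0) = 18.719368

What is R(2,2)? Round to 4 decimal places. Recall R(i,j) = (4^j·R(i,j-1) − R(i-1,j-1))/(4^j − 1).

18.5417

Richardson extrapolation on the trapezoidal column (denominator 4−1=3):
R(1,1) = (4·19.248573 − 21.307193) / 3 = 18.562366
R(2,1) = (4·18.719368 − 19.248573) / 3 = 18.542966
R(2,2) = 18.542966 + (18.542966 − 18.562366)/15 = 18.541673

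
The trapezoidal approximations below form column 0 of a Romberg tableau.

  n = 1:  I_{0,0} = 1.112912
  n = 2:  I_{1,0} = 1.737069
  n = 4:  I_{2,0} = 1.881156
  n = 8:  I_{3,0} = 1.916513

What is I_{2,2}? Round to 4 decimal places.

Richardson extrapolation on the trapezoidal column (denominator 4−1=3):
I_{1,1} = (4·1.737069 − 1.112912) / 3 = 1.945121
I_{2,1} = (4·1.881156 − 1.737069) / 3 = 1.929185
I_{2,2} = 1.929185 + (1.929185 − 1.945121)/15 = 1.928123

1.9281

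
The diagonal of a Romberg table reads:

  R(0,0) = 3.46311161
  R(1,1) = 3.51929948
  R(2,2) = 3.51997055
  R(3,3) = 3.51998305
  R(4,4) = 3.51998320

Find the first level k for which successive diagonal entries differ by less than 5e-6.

|R(1,1) − R(0,0)| = 0.05618787 ≥ 5e-6
|R(2,2) − R(1,1)| = 0.00067107 ≥ 5e-6
|R(3,3) − R(2,2)| = 0.00001250 ≥ 5e-6
|R(4,4) − R(3,3)| = 0.00000015 < 5e-6

k = 4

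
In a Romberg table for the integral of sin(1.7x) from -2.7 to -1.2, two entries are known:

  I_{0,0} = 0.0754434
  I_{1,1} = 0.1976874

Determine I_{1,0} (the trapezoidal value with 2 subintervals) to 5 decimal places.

From I_{1,1} = (4·I_{1,0} − I_{0,0})/3, solve for I_{1,0}:
4·I_{1,0} = 3·0.1976874 + 0.0754434 = 0.6685056
I_{1,0} = 0.1671264

0.16713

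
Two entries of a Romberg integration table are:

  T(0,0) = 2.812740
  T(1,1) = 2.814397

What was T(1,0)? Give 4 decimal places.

From T(1,1) = (4·T(1,0) − T(0,0))/3, solve for T(1,0):
4·T(1,0) = 3·2.814397 + 2.812740 = 11.255931
T(1,0) = 2.813983

2.8140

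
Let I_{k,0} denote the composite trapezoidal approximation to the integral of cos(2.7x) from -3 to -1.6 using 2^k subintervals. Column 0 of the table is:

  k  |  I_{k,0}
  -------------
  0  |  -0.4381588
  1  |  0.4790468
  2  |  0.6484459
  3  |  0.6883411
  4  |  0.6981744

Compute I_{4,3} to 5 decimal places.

I_{2,1} = (4·0.6484459 − 0.4790468) / 3 = 0.7049123
I_{3,1} = (4·0.6883411 − 0.6484459) / 3 = 0.7016395
I_{4,1} = (4·0.6981744 − 0.6883411) / 3 = 0.7014522
I_{3,2} = 0.7016395 + (0.7016395 − 0.7049123)/15 = 0.7014213
I_{4,2} = (16·0.7014522 − 0.7016395) / 15 = 0.7014397
I_{4,3} = 0.7014397 + (0.7014397 − 0.7014213)/63 = 0.7014400

0.70144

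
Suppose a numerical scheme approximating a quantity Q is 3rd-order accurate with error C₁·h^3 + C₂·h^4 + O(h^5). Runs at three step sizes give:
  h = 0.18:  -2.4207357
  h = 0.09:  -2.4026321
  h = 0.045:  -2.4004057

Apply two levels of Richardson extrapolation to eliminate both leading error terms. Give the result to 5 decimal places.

-2.40009

First eliminate the h^3 term (factor 2^3 = 8):
  B₁ = (8·(-2.4026321) − (-2.4207357))/7 = -2.4000459
  B₂ = (8·(-2.4004057) − (-2.4026321))/7 = -2.4000876
Then eliminate the h^4 term (factor 2^4 = 16):
  (16·(-2.4000876) − (-2.4000459))/15 = -2.4000904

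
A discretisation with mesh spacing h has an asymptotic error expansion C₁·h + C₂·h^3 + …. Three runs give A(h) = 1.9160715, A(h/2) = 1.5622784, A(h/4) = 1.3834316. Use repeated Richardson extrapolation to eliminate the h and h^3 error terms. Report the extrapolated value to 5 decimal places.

First eliminate the h term (factor 2^1 = 2):
  B₁ = (2·1.5622784 − 1.9160715)/1 = 1.2084853
  B₂ = (2·1.3834316 − 1.5622784)/1 = 1.2045848
Then eliminate the h^3 term (factor 2^3 = 8):
  (8·1.2045848 − 1.2084853)/7 = 1.2040276

1.20403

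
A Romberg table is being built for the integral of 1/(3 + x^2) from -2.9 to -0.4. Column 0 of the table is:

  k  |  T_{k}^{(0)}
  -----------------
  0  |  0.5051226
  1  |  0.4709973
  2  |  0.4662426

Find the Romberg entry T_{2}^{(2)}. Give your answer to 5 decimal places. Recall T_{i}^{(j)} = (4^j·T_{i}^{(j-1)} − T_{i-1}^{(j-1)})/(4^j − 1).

0.46499

Richardson extrapolation on the trapezoidal column (denominator 4−1=3):
T_{1}^{(1)} = (4·0.4709973 − 0.5051226) / 3 = 0.4596222
T_{2}^{(1)} = 0.4662426 + (0.4662426 − 0.4709973)/3 = 0.4646577
T_{2}^{(2)} = 0.4646577 + (0.4646577 − 0.4596222)/15 = 0.4649934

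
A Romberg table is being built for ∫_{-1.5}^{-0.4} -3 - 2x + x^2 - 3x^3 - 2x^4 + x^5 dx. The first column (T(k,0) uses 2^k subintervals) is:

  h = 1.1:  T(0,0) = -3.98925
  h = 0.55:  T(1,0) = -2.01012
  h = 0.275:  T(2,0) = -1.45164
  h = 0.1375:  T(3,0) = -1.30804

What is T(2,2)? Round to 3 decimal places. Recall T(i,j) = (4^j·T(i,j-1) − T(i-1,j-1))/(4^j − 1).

Richardson extrapolation on the trapezoidal column (denominator 4−1=3):
T(1,1) = (4·(-2.01012) − (-3.98925)) / 3 = -1.35041
T(2,1) = -1.45164 + (-1.45164 − (-2.01012))/3 = -1.26548
T(2,2) = -1.26548 + (-1.26548 − (-1.35041))/15 = -1.25982
(Column j=1 coincides with Simpson's rule on the same nodes.)

-1.260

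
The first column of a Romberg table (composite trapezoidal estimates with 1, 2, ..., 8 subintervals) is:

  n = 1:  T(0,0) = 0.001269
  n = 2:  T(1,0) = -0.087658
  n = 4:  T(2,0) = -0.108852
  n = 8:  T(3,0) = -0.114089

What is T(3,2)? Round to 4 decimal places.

-0.1158

T(2,1) = (4·(-0.108852) − (-0.087658)) / 3 = -0.115917
T(3,1) = -0.114089 + (-0.114089 − (-0.108852))/3 = -0.115835
T(3,2) = -0.115835 + (-0.115835 − (-0.115917))/15 = -0.115830
(Column j=1 coincides with Simpson's rule on the same nodes.)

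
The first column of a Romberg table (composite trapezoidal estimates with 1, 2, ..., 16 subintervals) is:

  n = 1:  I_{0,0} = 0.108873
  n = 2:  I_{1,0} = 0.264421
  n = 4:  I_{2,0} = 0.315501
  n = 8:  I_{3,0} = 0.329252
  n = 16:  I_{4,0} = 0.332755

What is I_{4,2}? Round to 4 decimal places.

0.3339

Richardson extrapolation on the trapezoidal column (denominator 4−1=3):
I_{3,1} = (4·0.329252 − 0.315501) / 3 = 0.333836
I_{4,1} = 0.332755 + (0.332755 − 0.329252)/3 = 0.333923
I_{4,2} = 0.333923 + (0.333923 − 0.333836)/15 = 0.333929
(Column j=1 coincides with Simpson's rule on the same nodes.)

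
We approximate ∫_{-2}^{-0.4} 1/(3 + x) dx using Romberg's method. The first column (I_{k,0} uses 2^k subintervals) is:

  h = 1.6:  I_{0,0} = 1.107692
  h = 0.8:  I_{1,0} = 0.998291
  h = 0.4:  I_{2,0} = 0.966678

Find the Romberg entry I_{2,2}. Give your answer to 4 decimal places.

0.9558

Richardson extrapolation on the trapezoidal column (denominator 4−1=3):
I_{1,1} = (4·0.998291 − 1.107692) / 3 = 0.961824
I_{2,1} = 0.966678 + (0.966678 − 0.998291)/3 = 0.956140
I_{2,2} = 0.956140 + (0.956140 − 0.961824)/15 = 0.955761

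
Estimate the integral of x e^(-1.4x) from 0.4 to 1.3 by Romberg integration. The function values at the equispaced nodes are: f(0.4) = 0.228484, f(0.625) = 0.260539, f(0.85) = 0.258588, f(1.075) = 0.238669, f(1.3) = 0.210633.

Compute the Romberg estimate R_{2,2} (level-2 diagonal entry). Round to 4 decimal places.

R_{0,0} (trapezoid, 1 panel, h=0.9000): 0.197603
R_{1,0} (trapezoid, 2 panels, h=0.4500): 0.215166
R_{2,0} (trapezoid, 4 panels, h=0.2250): 0.219905
R_{1,1} = 0.215166 + (0.215166 − 0.197603)/3 = 0.221020
R_{2,1} = 0.219905 + (0.219905 − 0.215166)/3 = 0.221485
R_{2,2} = 0.221485 + (0.221485 − 0.221020)/15 = 0.221516

0.2215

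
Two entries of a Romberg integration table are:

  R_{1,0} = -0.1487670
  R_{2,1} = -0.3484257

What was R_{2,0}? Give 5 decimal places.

From R_{2,1} = (4·R_{2,0} − R_{1,0})/3, solve for R_{2,0}:
4·R_{2,0} = 3·(-0.3484257) + (-0.1487670) = -1.1940441
R_{2,0} = -0.2985110

-0.29851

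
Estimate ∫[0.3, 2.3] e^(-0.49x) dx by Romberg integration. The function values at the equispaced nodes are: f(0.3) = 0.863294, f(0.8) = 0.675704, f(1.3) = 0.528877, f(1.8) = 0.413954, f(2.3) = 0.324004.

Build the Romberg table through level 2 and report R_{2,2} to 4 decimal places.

R_{0,0} (trapezoid, 1 panel, h=2.0000): 1.187298
R_{1,0} (trapezoid, 2 panels, h=1.0000): 1.122526
R_{2,0} (trapezoid, 4 panels, h=0.5000): 1.106092
R_{1,1} = 1.122526 + (1.122526 − 1.187298)/3 = 1.100935
R_{2,1} = 1.106092 + (1.106092 − 1.122526)/3 = 1.100614
R_{2,2} = 1.100614 + (1.100614 − 1.100935)/15 = 1.100593

1.1006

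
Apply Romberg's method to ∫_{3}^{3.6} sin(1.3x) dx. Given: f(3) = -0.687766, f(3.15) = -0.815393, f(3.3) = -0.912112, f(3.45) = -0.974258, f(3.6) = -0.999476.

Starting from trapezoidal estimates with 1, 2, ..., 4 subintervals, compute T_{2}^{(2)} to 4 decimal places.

-0.5335

T_{0}^{(0)} (trapezoid, 1 panel, h=0.6000): -0.506173
T_{1}^{(0)} (trapezoid, 2 panels, h=0.3000): -0.526720
T_{2}^{(0)} (trapezoid, 4 panels, h=0.1500): -0.531808
T_{1}^{(1)} = -0.526720 + (-0.526720 − (-0.506173))/3 = -0.533569
T_{2}^{(1)} = -0.531808 + (-0.531808 − (-0.526720))/3 = -0.533504
T_{2}^{(2)} = -0.533504 + (-0.533504 − (-0.533569))/15 = -0.533500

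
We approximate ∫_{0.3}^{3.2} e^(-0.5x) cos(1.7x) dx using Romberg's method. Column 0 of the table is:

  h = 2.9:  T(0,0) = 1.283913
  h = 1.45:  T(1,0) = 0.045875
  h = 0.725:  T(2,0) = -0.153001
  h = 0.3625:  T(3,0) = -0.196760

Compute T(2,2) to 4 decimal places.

T(1,1) = 0.045875 + (0.045875 − 1.283913)/3 = -0.366804
T(2,1) = (4·(-0.153001) − 0.045875) / 3 = -0.219293
T(2,2) = -0.219293 + (-0.219293 − (-0.366804))/15 = -0.209459

-0.2095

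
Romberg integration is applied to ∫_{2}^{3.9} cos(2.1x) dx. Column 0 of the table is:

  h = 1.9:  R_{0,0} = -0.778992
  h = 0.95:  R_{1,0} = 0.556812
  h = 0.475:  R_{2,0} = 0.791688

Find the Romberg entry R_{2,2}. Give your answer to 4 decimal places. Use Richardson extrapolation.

0.8612

Richardson extrapolation on the trapezoidal column (denominator 4−1=3):
R_{1,1} = (4·0.556812 − (-0.778992)) / 3 = 1.002080
R_{2,1} = 0.791688 + (0.791688 − 0.556812)/3 = 0.869980
R_{2,2} = (16·0.869980 − 1.002080) / 15 = 0.861173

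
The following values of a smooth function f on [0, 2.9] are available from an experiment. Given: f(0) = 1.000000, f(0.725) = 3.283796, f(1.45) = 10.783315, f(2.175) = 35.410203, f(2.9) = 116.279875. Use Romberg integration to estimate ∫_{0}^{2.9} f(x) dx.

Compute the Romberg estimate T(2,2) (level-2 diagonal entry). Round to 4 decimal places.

70.5205

T(0,0) (trapezoid, 1 panel, h=2.9000): 170.055819
T(1,0) (trapezoid, 2 panels, h=1.4500): 100.663716
T(2,0) (trapezoid, 4 panels, h=0.7250): 78.385007
T(1,1) = 100.663716 + (100.663716 − 170.055819)/3 = 77.533015
T(2,1) = 78.385007 + (78.385007 − 100.663716)/3 = 70.958771
T(2,2) = 70.958771 + (70.958771 − 77.533015)/15 = 70.520488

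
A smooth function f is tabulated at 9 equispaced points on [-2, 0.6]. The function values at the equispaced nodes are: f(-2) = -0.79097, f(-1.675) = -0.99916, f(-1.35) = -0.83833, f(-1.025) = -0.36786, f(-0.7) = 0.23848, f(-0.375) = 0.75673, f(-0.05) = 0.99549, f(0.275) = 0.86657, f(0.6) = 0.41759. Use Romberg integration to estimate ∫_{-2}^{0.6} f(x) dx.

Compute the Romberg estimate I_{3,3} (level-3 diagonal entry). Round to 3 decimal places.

0.156

I_{0,0} (trapezoid, 1 panel, h=2.6000): -0.48539
I_{1,0} (trapezoid, 2 panels, h=1.3000): 0.06733
I_{2,0} (trapezoid, 4 panels, h=0.6500): 0.13582
I_{3,0} (trapezoid, 8 panels, h=0.3250): 0.15120
I_{1,1} = 0.06733 + (0.06733 − (-0.48539))/3 = 0.25157
I_{2,1} = 0.13582 + (0.13582 − 0.06733)/3 = 0.15865
I_{3,1} = 0.15120 + (0.15120 − 0.13582)/3 = 0.15633
I_{2,2} = 0.15865 + (0.15865 − 0.25157)/15 = 0.15246
I_{3,2} = 0.15633 + (0.15633 − 0.15865)/15 = 0.15618
I_{3,3} = 0.15618 + (0.15618 − 0.15246)/63 = 0.15624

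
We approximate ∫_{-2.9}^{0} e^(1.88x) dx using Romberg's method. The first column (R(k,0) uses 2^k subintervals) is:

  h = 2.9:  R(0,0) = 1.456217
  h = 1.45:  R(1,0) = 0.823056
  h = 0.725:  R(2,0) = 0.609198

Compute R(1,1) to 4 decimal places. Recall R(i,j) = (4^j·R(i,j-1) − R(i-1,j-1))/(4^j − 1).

0.6120

Richardson extrapolation on the trapezoidal column (denominator 4−1=3):
R(1,1) = 0.823056 + (0.823056 − 1.456217)/3 = 0.612002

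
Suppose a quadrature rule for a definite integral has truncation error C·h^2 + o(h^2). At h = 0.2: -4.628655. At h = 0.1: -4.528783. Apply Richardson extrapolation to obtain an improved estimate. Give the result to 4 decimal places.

-4.4955

Extrapolated value = (4·A(h/2) − A(h)) / (4 − 1)
= (4·(-4.528783) − (-4.628655)) / 3
= -13.486477 / 3 = -4.495492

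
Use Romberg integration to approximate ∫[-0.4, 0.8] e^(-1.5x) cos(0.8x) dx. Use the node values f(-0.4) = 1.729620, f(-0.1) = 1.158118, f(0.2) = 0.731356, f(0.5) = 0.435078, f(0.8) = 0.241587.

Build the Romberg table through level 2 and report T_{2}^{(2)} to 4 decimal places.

T_{0}^{(0)} (trapezoid, 1 panel, h=1.2000): 1.182724
T_{1}^{(0)} (trapezoid, 2 panels, h=0.6000): 1.030176
T_{2}^{(0)} (trapezoid, 4 panels, h=0.3000): 0.993047
T_{1}^{(1)} = 1.030176 + (1.030176 − 1.182724)/3 = 0.979327
T_{2}^{(1)} = 0.993047 + (0.993047 − 1.030176)/3 = 0.980671
T_{2}^{(2)} = 0.980671 + (0.980671 − 0.979327)/15 = 0.980761

0.9808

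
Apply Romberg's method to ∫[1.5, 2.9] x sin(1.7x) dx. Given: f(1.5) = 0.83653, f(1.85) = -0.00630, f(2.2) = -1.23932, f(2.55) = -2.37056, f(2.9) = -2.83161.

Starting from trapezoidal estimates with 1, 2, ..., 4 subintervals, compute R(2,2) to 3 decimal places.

R(0,0) (trapezoid, 1 panel, h=1.4000): -1.39656
R(1,0) (trapezoid, 2 panels, h=0.7000): -1.56580
R(2,0) (trapezoid, 4 panels, h=0.3500): -1.61480
R(1,1) = -1.56580 + (-1.56580 − (-1.39656))/3 = -1.62221
R(2,1) = -1.61480 + (-1.61480 − (-1.56580))/3 = -1.63113
R(2,2) = -1.63113 + (-1.63113 − (-1.62221))/15 = -1.63172

-1.632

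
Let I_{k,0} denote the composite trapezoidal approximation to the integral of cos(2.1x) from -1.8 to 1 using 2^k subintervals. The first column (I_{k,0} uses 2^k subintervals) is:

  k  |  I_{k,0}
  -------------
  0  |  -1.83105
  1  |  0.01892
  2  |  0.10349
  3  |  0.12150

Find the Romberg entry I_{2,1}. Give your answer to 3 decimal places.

0.132

Richardson extrapolation on the trapezoidal column (denominator 4−1=3):
I_{2,1} = (4·0.10349 − 0.01892) / 3 = 0.13168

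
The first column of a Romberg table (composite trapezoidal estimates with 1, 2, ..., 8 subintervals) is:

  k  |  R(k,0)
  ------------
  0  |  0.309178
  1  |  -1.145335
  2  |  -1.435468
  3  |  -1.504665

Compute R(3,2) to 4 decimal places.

R(2,1) = -1.435468 + (-1.435468 − (-1.145335))/3 = -1.532179
R(3,1) = (4·(-1.504665) − (-1.435468)) / 3 = -1.527731
R(3,2) = -1.527731 + (-1.527731 − (-1.532179))/15 = -1.527434

-1.5274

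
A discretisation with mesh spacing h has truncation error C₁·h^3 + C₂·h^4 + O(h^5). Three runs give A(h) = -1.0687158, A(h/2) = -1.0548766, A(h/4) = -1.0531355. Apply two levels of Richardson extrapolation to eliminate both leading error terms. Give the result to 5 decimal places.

First eliminate the h^3 term (factor 2^3 = 8):
  B₁ = (8·(-1.0548766) − (-1.0687158))/7 = -1.0528996
  B₂ = (8·(-1.0531355) − (-1.0548766))/7 = -1.0528868
Then eliminate the h^4 term (factor 2^4 = 16):
  (16·(-1.0528868) − (-1.0528996))/15 = -1.0528859

-1.05289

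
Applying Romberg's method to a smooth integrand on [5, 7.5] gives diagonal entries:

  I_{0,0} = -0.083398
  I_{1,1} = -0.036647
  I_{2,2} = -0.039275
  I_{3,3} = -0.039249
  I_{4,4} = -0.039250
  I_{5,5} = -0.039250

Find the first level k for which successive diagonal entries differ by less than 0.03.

|I_{1,1} − I_{0,0}| = 0.046751 ≥ 0.03
|I_{2,2} − I_{1,1}| = 0.002628 < 0.03

k = 2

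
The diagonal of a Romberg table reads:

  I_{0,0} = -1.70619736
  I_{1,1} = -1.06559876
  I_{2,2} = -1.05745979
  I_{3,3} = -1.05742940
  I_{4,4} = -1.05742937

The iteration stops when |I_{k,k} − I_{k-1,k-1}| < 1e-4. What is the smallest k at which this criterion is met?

k = 3

|I_{1,1} − I_{0,0}| = 0.64059860 ≥ 1e-4
|I_{2,2} − I_{1,1}| = 0.00813897 ≥ 1e-4
|I_{3,3} − I_{2,2}| = 0.00003039 < 1e-4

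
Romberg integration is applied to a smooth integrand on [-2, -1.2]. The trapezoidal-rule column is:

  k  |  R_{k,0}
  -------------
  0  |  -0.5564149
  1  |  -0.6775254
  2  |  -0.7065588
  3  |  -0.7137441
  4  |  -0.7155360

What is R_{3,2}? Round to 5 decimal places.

Richardson extrapolation on the trapezoidal column (denominator 4−1=3):
R_{2,1} = (4·(-0.7065588) − (-0.6775254)) / 3 = -0.7162366
R_{3,1} = (4·(-0.7137441) − (-0.7065588)) / 3 = -0.7161392
R_{3,2} = (16·(-0.7161392) − (-0.7162366)) / 15 = -0.7161327

-0.71613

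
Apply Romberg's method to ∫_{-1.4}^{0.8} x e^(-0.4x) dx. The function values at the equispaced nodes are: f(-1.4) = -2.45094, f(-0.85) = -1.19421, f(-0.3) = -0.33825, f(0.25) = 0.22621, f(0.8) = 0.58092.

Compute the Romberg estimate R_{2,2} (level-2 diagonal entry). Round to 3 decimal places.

R_{0,0} (trapezoid, 1 panel, h=2.2000): -2.05702
R_{1,0} (trapezoid, 2 panels, h=1.1000): -1.40059
R_{2,0} (trapezoid, 4 panels, h=0.5500): -1.23269
R_{1,1} = -1.40059 + (-1.40059 − (-2.05702))/3 = -1.18178
R_{2,1} = -1.23269 + (-1.23269 − (-1.40059))/3 = -1.17672
R_{2,2} = -1.17672 + (-1.17672 − (-1.18178))/15 = -1.17638

-1.176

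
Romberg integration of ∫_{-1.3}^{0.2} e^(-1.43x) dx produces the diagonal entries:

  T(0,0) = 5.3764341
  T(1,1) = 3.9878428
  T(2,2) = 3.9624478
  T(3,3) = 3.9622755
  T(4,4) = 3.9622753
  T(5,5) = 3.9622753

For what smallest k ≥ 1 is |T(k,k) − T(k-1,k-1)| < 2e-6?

k = 4

|T(1,1) − T(0,0)| = 1.3885913 ≥ 2e-6
|T(2,2) − T(1,1)| = 0.0253950 ≥ 2e-6
|T(3,3) − T(2,2)| = 0.0001723 ≥ 2e-6
|T(4,4) − T(3,3)| = 0.0000002 < 2e-6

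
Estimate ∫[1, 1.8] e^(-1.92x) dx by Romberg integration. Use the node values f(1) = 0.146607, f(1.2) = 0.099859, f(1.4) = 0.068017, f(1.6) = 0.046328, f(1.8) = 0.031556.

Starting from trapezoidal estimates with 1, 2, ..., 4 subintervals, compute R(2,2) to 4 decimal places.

R(0,0) (trapezoid, 1 panel, h=0.8000): 0.071265
R(1,0) (trapezoid, 2 panels, h=0.4000): 0.062839
R(2,0) (trapezoid, 4 panels, h=0.2000): 0.060657
R(1,1) = 0.062839 + (0.062839 − 0.071265)/3 = 0.060030
R(2,1) = 0.060657 + (0.060657 − 0.062839)/3 = 0.059930
R(2,2) = 0.059930 + (0.059930 − 0.060030)/15 = 0.059923

0.0599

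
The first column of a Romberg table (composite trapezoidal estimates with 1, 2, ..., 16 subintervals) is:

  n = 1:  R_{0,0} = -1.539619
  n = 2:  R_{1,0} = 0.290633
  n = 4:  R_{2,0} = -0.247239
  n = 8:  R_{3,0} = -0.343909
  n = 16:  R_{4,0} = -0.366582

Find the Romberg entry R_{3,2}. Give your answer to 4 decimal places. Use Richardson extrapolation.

-0.3728

Richardson extrapolation on the trapezoidal column (denominator 4−1=3):
R_{2,1} = (4·(-0.247239) − 0.290633) / 3 = -0.426530
R_{3,1} = (4·(-0.343909) − (-0.247239)) / 3 = -0.376132
R_{3,2} = -0.376132 + (-0.376132 − (-0.426530))/15 = -0.372772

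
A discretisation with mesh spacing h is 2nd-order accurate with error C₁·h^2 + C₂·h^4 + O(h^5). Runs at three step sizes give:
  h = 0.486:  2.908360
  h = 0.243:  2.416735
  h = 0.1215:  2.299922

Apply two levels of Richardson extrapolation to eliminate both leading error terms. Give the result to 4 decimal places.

2.2615

First eliminate the h^2 term (factor 2^2 = 4):
  B₁ = (4·2.416735 − 2.908360)/3 = 2.252860
  B₂ = (4·2.299922 − 2.416735)/3 = 2.260984
Then eliminate the h^4 term (factor 2^4 = 16):
  (16·2.260984 − 2.252860)/15 = 2.261526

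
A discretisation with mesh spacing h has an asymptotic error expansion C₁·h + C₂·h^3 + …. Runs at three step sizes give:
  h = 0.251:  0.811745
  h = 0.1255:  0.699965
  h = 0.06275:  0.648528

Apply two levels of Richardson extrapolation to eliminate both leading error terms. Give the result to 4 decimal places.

First eliminate the h term (factor 2^1 = 2):
  B₁ = (2·0.699965 − 0.811745)/1 = 0.588185
  B₂ = (2·0.648528 − 0.699965)/1 = 0.597091
Then eliminate the h^3 term (factor 2^3 = 8):
  (8·0.597091 − 0.588185)/7 = 0.598363

0.5984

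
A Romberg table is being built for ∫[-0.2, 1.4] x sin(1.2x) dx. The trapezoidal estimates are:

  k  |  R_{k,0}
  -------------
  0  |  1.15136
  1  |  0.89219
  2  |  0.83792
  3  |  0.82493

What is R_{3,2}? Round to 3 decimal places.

R_{2,1} = 0.83792 + (0.83792 − 0.89219)/3 = 0.81983
R_{3,1} = 0.82493 + (0.82493 − 0.83792)/3 = 0.82060
R_{3,2} = 0.82060 + (0.82060 − 0.81983)/15 = 0.82065
(Column j=1 coincides with Simpson's rule on the same nodes.)

0.821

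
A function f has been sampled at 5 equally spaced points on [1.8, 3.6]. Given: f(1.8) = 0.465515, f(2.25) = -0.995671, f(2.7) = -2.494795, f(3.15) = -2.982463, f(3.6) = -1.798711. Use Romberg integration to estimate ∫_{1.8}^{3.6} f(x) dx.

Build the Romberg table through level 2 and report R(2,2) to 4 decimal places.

R(0,0) (trapezoid, 1 panel, h=1.8000): -1.199876
R(1,0) (trapezoid, 2 panels, h=0.9000): -2.845254
R(2,0) (trapezoid, 4 panels, h=0.4500): -3.212787
R(1,1) = -2.845254 + (-2.845254 − (-1.199876))/3 = -3.393713
R(2,1) = -3.212787 + (-3.212787 − (-2.845254))/3 = -3.335298
R(2,2) = -3.335298 + (-3.335298 − (-3.393713))/15 = -3.331404

-3.3314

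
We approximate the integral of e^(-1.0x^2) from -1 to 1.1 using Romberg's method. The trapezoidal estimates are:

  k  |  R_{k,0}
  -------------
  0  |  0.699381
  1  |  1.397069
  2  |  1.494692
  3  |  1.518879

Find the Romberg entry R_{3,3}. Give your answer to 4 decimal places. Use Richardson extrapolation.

1.5270

Richardson extrapolation on the trapezoidal column (denominator 4−1=3):
R_{1,1} = 1.397069 + (1.397069 − 0.699381)/3 = 1.629632
R_{2,1} = (4·1.494692 − 1.397069) / 3 = 1.527233
R_{3,1} = 1.518879 + (1.518879 − 1.494692)/3 = 1.526941
R_{2,2} = 1.527233 + (1.527233 − 1.629632)/15 = 1.520406
R_{3,2} = 1.526941 + (1.526941 − 1.527233)/15 = 1.526922
R_{3,3} = (64·1.526922 − 1.520406) / 63 = 1.527025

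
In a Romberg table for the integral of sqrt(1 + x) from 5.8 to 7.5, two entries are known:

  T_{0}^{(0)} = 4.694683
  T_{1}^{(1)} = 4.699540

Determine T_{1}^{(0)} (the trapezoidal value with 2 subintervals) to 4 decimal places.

From T_{1}^{(1)} = (4·T_{1}^{(0)} − T_{0}^{(0)})/3, solve for T_{1}^{(0)}:
4·T_{1}^{(0)} = 3·4.699540 + 4.694683 = 18.793303
T_{1}^{(0)} = 4.698326

4.6983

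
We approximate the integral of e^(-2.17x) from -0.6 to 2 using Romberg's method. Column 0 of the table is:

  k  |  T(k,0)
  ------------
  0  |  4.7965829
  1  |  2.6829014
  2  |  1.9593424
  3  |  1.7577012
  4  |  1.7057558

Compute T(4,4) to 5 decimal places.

1.68830

Richardson extrapolation on the trapezoidal column (denominator 4−1=3):
T(1,1) = 2.6829014 + (2.6829014 − 4.7965829)/3 = 1.9783409
T(2,1) = 1.9593424 + (1.9593424 − 2.6829014)/3 = 1.7181561
T(3,1) = 1.7577012 + (1.7577012 − 1.9593424)/3 = 1.6904875
T(4,1) = 1.7057558 + (1.7057558 − 1.7577012)/3 = 1.6884407
T(2,2) = 1.7181561 + (1.7181561 − 1.9783409)/15 = 1.7008104
T(3,2) = 1.6904875 + (1.6904875 − 1.7181561)/15 = 1.6886429
T(4,2) = (16·1.6884407 − 1.6904875) / 15 = 1.6883042
T(3,3) = 1.6886429 + (1.6886429 − 1.7008104)/63 = 1.6884498
T(4,3) = 1.6883042 + (1.6883042 − 1.6886429)/63 = 1.6882988
T(4,4) = (256·1.6882988 − 1.6884498) / 255 = 1.6882982
(Column j=1 coincides with Simpson's rule on the same nodes.)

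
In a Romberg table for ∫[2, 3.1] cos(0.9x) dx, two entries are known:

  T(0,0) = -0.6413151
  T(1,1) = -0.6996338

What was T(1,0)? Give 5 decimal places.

From T(1,1) = (4·T(1,0) − T(0,0))/3, solve for T(1,0):
4·T(1,0) = 3·(-0.6996338) + (-0.6413151) = -2.7402165
T(1,0) = -0.6850541

-0.68505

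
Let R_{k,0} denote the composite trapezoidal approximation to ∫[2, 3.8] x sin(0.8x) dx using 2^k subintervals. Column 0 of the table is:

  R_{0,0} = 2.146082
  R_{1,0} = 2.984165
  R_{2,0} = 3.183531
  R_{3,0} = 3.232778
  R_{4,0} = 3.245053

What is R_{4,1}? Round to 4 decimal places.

R_{4,1} = 3.245053 + (3.245053 − 3.232778)/3 = 3.249145

3.2491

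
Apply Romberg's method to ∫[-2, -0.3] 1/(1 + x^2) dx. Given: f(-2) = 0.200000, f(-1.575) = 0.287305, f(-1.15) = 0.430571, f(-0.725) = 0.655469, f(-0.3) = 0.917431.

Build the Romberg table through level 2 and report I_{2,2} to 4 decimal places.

I_{0,0} (trapezoid, 1 panel, h=1.7000): 0.949816
I_{1,0} (trapezoid, 2 panels, h=0.8500): 0.840894
I_{2,0} (trapezoid, 4 panels, h=0.4250): 0.821126
I_{1,1} = 0.840894 + (0.840894 − 0.949816)/3 = 0.804587
I_{2,1} = 0.821126 + (0.821126 − 0.840894)/3 = 0.814537
I_{2,2} = 0.814537 + (0.814537 − 0.804587)/15 = 0.815200

0.8152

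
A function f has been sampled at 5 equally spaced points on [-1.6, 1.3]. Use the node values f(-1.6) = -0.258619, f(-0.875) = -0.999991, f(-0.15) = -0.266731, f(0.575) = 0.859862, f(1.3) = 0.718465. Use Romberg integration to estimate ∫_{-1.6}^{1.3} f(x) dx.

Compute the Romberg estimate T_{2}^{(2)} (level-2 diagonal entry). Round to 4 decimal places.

-0.1439

T_{0}^{(0)} (trapezoid, 1 panel, h=2.9000): 0.666777
T_{1}^{(0)} (trapezoid, 2 panels, h=1.4500): -0.053372
T_{2}^{(0)} (trapezoid, 4 panels, h=0.7250): -0.128279
T_{1}^{(1)} = -0.053372 + (-0.053372 − 0.666777)/3 = -0.293422
T_{2}^{(1)} = -0.128279 + (-0.128279 − (-0.053372))/3 = -0.153248
T_{2}^{(2)} = -0.153248 + (-0.153248 − (-0.293422))/15 = -0.143903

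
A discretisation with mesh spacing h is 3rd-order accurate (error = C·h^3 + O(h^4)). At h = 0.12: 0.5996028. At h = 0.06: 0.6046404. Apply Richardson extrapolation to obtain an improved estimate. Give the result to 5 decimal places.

Extrapolated value = (8·A(h/2) − A(h)) / (8 − 1)
= (8·0.6046404 − 0.5996028) / 7
= 4.2375204 / 7 = 0.6053601

0.60536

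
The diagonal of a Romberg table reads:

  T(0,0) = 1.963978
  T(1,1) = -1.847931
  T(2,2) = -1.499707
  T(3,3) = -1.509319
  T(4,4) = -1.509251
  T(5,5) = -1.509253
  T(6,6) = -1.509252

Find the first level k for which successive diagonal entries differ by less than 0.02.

k = 3

|T(1,1) − T(0,0)| = 3.811909 ≥ 0.02
|T(2,2) − T(1,1)| = 0.348224 ≥ 0.02
|T(3,3) − T(2,2)| = 0.009612 < 0.02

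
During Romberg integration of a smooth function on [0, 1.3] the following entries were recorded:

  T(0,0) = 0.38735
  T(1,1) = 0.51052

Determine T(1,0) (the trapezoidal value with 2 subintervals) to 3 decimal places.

0.480

From T(1,1) = (4·T(1,0) − T(0,0))/3, solve for T(1,0):
4·T(1,0) = 3·0.51052 + 0.38735 = 1.91891
T(1,0) = 0.47973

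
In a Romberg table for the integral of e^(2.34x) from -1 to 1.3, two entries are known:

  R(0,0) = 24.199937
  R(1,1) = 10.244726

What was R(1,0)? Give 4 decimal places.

From R(1,1) = (4·R(1,0) − R(0,0))/3, solve for R(1,0):
4·R(1,0) = 3·10.244726 + 24.199937 = 54.934115
R(1,0) = 13.733529

13.7335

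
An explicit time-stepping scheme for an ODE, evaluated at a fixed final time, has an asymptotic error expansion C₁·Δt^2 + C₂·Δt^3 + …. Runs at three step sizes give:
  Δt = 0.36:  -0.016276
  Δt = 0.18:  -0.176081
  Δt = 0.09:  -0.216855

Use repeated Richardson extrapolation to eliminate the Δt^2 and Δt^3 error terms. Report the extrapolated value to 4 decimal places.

-0.2306

First eliminate the Δt^2 term (factor 2^2 = 4):
  B₁ = (4·(-0.176081) − (-0.016276))/3 = -0.229349
  B₂ = (4·(-0.216855) − (-0.176081))/3 = -0.230446
Then eliminate the Δt^3 term (factor 2^3 = 8):
  (8·(-0.230446) − (-0.229349))/7 = -0.230603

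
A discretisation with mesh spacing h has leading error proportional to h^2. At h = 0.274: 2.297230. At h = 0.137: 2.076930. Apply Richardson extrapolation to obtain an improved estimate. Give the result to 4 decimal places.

The leading error scales as h^2; refining by a factor of 2 reduces it by 2^2 = 4.
Extrapolated value = (4·A(h/2) − A(h)) / (4 − 1)
= (4·2.076930 − 2.297230) / 3
= 6.010490 / 3 = 2.003497

2.0035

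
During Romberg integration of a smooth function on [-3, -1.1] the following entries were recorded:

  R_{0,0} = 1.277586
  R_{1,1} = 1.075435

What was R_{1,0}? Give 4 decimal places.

1.1260

From R_{1,1} = (4·R_{1,0} − R_{0,0})/3, solve for R_{1,0}:
4·R_{1,0} = 3·1.075435 + 1.277586 = 4.503891
R_{1,0} = 1.125973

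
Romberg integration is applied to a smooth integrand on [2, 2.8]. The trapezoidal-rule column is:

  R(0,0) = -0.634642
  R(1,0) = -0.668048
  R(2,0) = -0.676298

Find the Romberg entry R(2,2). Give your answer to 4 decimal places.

Richardson extrapolation on the trapezoidal column (denominator 4−1=3):
R(1,1) = -0.668048 + (-0.668048 − (-0.634642))/3 = -0.679183
R(2,1) = -0.676298 + (-0.676298 − (-0.668048))/3 = -0.679048
R(2,2) = (16·(-0.679048) − (-0.679183)) / 15 = -0.679039

-0.6790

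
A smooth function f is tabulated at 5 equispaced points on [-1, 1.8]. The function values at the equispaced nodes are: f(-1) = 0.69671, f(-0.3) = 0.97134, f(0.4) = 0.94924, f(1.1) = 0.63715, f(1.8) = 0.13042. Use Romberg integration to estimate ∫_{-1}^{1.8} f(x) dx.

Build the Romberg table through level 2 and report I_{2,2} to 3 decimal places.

I_{0,0} (trapezoid, 1 panel, h=2.8000): 1.15798
I_{1,0} (trapezoid, 2 panels, h=1.4000): 1.90793
I_{2,0} (trapezoid, 4 panels, h=0.7000): 2.07991
I_{1,1} = 1.90793 + (1.90793 − 1.15798)/3 = 2.15791
I_{2,1} = 2.07991 + (2.07991 − 1.90793)/3 = 2.13724
I_{2,2} = 2.13724 + (2.13724 − 2.15791)/15 = 2.13586

2.136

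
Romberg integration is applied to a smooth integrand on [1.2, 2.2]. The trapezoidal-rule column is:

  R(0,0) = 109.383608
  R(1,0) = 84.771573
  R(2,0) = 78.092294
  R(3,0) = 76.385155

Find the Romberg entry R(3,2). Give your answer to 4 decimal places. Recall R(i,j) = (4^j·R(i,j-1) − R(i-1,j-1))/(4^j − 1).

75.8128

Richardson extrapolation on the trapezoidal column (denominator 4−1=3):
R(2,1) = (4·78.092294 − 84.771573) / 3 = 75.865868
R(3,1) = (4·76.385155 − 78.092294) / 3 = 75.816109
R(3,2) = 75.816109 + (75.816109 − 75.865868)/15 = 75.812792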